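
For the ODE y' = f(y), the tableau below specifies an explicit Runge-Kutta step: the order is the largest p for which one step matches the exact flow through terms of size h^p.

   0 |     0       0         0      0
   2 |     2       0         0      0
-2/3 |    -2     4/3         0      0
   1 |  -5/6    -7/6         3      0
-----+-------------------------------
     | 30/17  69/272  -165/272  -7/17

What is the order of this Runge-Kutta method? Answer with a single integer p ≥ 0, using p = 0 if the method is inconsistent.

3

b = (30/17, 69/272, -165/272, -7/17)
c = (0, 2, -2/3, 1)
Ac = (0, 0, 8/3, -13/3)
Σ b_i: 30/17·1 + 69/272·1 + (-165/272)·1 + (-7/17)·1 = 1 ✓
b·c: 69/272·2 + (-165/272)·(-2/3) + (-7/17)·1 = 1/2 ✓
b·c²: 69/272·4 + (-165/272)·4/9 + (-7/17)·1 = 1/3 ✓
b·Ac: (-165/272)·8/3 + (-7/17)·(-13/3) = 1/6 ✓
b·c³: 69/272·8 + (-165/272)·(-8/27) + (-7/17)·1 = 275/153 ≠ 1/4 ⇒ order 3.
b·(c∘Ac): (-165/272)·(-16/9) + (-7/17)·(-13/3) = 146/51 ≠ 1/8
b·Ac²: (-165/272)·16/3 + (-7/17)·(-10/3) = -95/51 ≠ 1/12
b·A²c: (-7/17)·8 = -56/17 ≠ 1/24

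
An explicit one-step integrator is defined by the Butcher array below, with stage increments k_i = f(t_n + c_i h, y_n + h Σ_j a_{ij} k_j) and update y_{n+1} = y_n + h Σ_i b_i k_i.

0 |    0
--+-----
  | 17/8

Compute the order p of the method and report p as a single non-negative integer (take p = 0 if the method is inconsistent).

0

b = (17/8)
c = (0)
Σ b_i: 17/8·1 = 17/8 ≠ 1 ⇒ order 0.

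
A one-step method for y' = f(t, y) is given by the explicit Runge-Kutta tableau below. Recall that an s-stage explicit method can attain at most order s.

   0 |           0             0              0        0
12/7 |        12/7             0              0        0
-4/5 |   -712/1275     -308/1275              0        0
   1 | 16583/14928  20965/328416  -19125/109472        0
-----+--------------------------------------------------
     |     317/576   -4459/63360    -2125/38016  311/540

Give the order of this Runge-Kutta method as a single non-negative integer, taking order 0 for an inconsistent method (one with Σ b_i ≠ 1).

4

b = (317/576, -4459/63360, -2125/38016, 311/540)
c = (0, 12/7, -4/5, 1)
Ac = (0, 0, -176/425, 155/622)
Σ b_i: 317/576·1 + (-4459/63360)·1 + (-2125/38016)·1 + 311/540·1 = 1 ✓
b·c: (-4459/63360)·12/7 + (-2125/38016)·(-4/5) + 311/540·1 = 1/2 ✓
b·c²: (-4459/63360)·144/49 + (-2125/38016)·16/25 + 311/540·1 = 1/3 ✓
b·Ac: (-2125/38016)·(-176/425) + 311/540·155/622 = 1/6 ✓
b·c³: (-4459/63360)·1728/343 + (-2125/38016)·(-64/125) + 311/540·1 = 1/4 ✓
b·(c∘Ac): (-2125/38016)·704/2125 + 311/540·155/622 = 1/8 ✓
b·Ac²: (-2125/38016)·(-2112/2975) + 311/540·165/2177 = 1/12 ✓
b·A²c: 311/540·45/622 = 1/24 ✓; 4 stages ⇒ order 4.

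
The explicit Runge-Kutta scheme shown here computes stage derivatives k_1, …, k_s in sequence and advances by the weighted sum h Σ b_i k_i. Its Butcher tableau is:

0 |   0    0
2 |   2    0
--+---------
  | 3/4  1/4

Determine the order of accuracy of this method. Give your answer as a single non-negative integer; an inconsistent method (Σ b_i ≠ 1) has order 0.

b = (3/4, 1/4)
c = (0, 2)
Σ b_i: 3/4·1 + 1/4·1 = 1 ✓
b·c: 1/4·2 = 1/2 ✓; 2 stages ⇒ order 2.

2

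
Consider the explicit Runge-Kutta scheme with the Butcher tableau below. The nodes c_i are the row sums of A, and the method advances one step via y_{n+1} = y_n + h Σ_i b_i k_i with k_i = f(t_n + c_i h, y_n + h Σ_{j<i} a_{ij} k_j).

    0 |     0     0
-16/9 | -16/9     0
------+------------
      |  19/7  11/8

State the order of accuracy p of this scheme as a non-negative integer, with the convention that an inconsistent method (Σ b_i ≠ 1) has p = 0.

0

b = (19/7, 11/8)
c = (0, -16/9)
Σ b_i: 19/7·1 + 11/8·1 = 229/56 ≠ 1 ⇒ order 0.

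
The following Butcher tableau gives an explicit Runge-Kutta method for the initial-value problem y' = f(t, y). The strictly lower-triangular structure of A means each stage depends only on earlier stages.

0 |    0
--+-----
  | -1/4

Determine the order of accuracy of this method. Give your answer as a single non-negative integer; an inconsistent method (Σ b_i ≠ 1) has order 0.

0

b = (-1/4)
c = (0)
Σ b_i: (-1/4)·1 = -1/4 ≠ 1 ⇒ order 0.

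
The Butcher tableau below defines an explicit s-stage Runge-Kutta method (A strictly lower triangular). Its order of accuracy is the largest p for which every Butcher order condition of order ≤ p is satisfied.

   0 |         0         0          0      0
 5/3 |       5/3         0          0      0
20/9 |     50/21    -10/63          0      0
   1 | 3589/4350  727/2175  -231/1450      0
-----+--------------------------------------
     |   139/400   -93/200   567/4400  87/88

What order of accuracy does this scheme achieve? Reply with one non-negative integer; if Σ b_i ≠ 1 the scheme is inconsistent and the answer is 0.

b = (139/400, -93/200, 567/4400, 87/88)
c = (0, 5/3, 20/9, 1)
Ac = (0, 0, -50/189, 53/261)
Σ b_i: 139/400·1 + (-93/200)·1 + 567/4400·1 + 87/88·1 = 1 ✓
b·c: (-93/200)·5/3 + 567/4400·20/9 + 87/88·1 = 1/2 ✓
b·c²: (-93/200)·25/9 + 567/4400·400/81 + 87/88·1 = 1/3 ✓
b·Ac: 567/4400·(-50/189) + 87/88·53/261 = 1/6 ✓
b·c³: (-93/200)·125/27 + 567/4400·8000/729 + 87/88·1 = 1/4 ✓
b·(c∘Ac): 567/4400·(-1000/1701) + 87/88·53/261 = 1/8 ✓
b·Ac²: 567/4400·(-250/567) + 87/88·37/261 = 1/12 ✓
b·A²c: 87/88·11/261 = 1/24 ✓; 4 stages ⇒ order 4.

4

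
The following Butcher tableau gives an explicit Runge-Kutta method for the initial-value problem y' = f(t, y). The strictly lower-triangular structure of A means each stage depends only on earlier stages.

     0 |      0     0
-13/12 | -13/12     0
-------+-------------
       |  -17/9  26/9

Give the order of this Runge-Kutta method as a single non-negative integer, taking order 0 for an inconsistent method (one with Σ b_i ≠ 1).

b = (-17/9, 26/9)
c = (0, -13/12)
Σ b_i: (-17/9)·1 + 26/9·1 = 1 ✓
b·c: 26/9·(-13/12) = -169/54 ≠ 1/2 ⇒ order 1.

1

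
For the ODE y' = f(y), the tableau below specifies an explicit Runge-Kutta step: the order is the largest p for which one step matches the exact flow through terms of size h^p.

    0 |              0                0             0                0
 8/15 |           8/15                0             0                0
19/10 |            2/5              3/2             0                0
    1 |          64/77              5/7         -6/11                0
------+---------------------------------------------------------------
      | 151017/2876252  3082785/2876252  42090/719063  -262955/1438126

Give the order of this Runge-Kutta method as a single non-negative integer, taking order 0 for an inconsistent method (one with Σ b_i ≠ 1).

3

b = (151017/2876252, 3082785/2876252, 42090/719063, -262955/1438126)
c = (0, 8/15, 19/10, 1)
Ac = (0, 0, 4/5, -757/1155)
Σ b_i: 151017/2876252·1 + 3082785/2876252·1 + 42090/719063·1 + (-262955/1438126)·1 = 1 ✓
b·c: 3082785/2876252·8/15 + 42090/719063·19/10 + (-262955/1438126)·1 = 1/2 ✓
b·c²: 3082785/2876252·64/225 + 42090/719063·361/100 + (-262955/1438126)·1 = 1/3 ✓
b·Ac: 42090/719063·4/5 + (-262955/1438126)·(-757/1155) = 1/6 ✓
b·c³: 3082785/2876252·512/3375 + 42090/719063·6859/1000 + (-262955/1438126)·1 = 246721757/647156700 ≠ 1/4 ⇒ order 3.
b·(c∘Ac): 42090/719063·38/25 + (-262955/1438126)·(-757/1155) = 4504459/21571890 ≠ 1/8
b·Ac²: 42090/719063·32/75 + (-262955/1438126)·(-61189/34650) = 45024599/129431340 ≠ 1/12
b·A²c: (-262955/1438126)·(-24/55) = 57372/719063 ≠ 1/24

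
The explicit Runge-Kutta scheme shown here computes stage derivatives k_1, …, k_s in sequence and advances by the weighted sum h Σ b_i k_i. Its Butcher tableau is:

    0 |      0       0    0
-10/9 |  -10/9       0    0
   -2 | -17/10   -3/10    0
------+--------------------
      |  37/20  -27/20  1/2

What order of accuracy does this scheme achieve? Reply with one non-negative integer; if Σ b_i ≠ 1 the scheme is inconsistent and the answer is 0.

3

b = (37/20, -27/20, 1/2)
c = (0, -10/9, -2)
Ac = (0, 0, 1/3)
Σ b_i: 37/20·1 + (-27/20)·1 + 1/2·1 = 1 ✓
b·c: (-27/20)·(-10/9) + 1/2·(-2) = 1/2 ✓
b·c²: (-27/20)·100/81 + 1/2·4 = 1/3 ✓
b·Ac: 1/2·1/3 = 1/6 ✓; 3 stages ⇒ order 3.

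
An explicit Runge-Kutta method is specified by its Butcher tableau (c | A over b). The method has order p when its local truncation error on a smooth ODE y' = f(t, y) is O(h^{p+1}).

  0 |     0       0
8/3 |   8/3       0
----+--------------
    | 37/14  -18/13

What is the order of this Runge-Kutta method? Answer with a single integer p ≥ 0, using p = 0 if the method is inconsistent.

0

b = (37/14, -18/13)
c = (0, 8/3)
Σ b_i: 37/14·1 + (-18/13)·1 = 229/182 ≠ 1 ⇒ order 0.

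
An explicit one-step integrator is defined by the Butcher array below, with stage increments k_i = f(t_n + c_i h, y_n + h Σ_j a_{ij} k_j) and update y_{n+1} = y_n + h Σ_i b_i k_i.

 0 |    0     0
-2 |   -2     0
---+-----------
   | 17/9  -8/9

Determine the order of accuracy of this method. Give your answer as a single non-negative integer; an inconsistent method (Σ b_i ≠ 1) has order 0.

1

b = (17/9, -8/9)
c = (0, -2)
Σ b_i: 17/9·1 + (-8/9)·1 = 1 ✓
b·c: (-8/9)·(-2) = 16/9 ≠ 1/2 ⇒ order 1.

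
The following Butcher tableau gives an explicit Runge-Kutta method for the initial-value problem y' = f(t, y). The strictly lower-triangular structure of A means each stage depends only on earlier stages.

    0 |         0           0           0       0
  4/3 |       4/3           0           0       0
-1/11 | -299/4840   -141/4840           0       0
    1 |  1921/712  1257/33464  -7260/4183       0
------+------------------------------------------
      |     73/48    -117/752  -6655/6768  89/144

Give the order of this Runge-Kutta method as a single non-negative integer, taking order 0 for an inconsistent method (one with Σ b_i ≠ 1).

b = (73/48, -117/752, -6655/6768, 89/144)
c = (0, 4/3, -1/11, 1)
Ac = (0, 0, -47/1210, 37/178)
Σ b_i: 73/48·1 + (-117/752)·1 + (-6655/6768)·1 + 89/144·1 = 1 ✓
b·c: (-117/752)·4/3 + (-6655/6768)·(-1/11) + 89/144·1 = 1/2 ✓
b·c²: (-117/752)·16/9 + (-6655/6768)·1/121 + 89/144·1 = 1/3 ✓
b·Ac: (-6655/6768)·(-47/1210) + 89/144·37/178 = 1/6 ✓
b·c³: (-117/752)·64/27 + (-6655/6768)·(-1/1331) + 89/144·1 = 1/4 ✓
b·(c∘Ac): (-6655/6768)·47/13310 + 89/144·37/178 = 1/8 ✓
b·Ac²: (-6655/6768)·(-94/1815) + 89/144·14/267 = 1/12 ✓
b·A²c: 89/144·6/89 = 1/24 ✓; 4 stages ⇒ order 4.

4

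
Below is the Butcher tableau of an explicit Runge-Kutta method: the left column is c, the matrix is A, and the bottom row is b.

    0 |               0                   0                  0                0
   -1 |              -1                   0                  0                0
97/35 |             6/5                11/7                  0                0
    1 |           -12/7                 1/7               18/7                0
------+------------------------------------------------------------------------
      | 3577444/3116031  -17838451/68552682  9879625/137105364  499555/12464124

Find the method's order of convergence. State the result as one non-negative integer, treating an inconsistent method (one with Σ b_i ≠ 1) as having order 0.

3

b = (3577444/3116031, -17838451/68552682, 9879625/137105364, 499555/12464124)
c = (0, -1, 97/35, 1)
Ac = (0, 0, -11/7, 1711/245)
Σ b_i: 3577444/3116031·1 + (-17838451/68552682)·1 + 9879625/137105364·1 + 499555/12464124·1 = 1 ✓
b·c: (-17838451/68552682)·(-1) + 9879625/137105364·97/35 + 499555/12464124·1 = 1/2 ✓
b·c²: (-17838451/68552682)·1 + 9879625/137105364·9409/1225 + 499555/12464124·1 = 1/3 ✓
b·Ac: 9879625/137105364·(-11/7) + 499555/12464124·1711/245 = 1/6 ✓
b·c³: (-17838451/68552682)·(-1) + 9879625/137105364·912673/42875 + 499555/12464124·1 = 26671903/14541478 ≠ 1/4 ⇒ order 3.
b·(c∘Ac): 9879625/137105364·(-1067/245) + 499555/12464124·1711/245 = -35233/1038677 ≠ 1/8
b·Ac²: 9879625/137105364·11/7 + 499555/12464124·170587/8575 = 198612509/218122170 ≠ 1/12
b·A²c: 499555/12464124·(-198/49) = -336435/2077354 ≠ 1/24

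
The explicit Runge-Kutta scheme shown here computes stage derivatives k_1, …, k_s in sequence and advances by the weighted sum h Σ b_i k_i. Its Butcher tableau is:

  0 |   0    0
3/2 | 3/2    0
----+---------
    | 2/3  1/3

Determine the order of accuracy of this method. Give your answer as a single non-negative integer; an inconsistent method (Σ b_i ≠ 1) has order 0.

2

b = (2/3, 1/3)
c = (0, 3/2)
Σ b_i: 2/3·1 + 1/3·1 = 1 ✓
b·c: 1/3·3/2 = 1/2 ✓; 2 stages ⇒ order 2.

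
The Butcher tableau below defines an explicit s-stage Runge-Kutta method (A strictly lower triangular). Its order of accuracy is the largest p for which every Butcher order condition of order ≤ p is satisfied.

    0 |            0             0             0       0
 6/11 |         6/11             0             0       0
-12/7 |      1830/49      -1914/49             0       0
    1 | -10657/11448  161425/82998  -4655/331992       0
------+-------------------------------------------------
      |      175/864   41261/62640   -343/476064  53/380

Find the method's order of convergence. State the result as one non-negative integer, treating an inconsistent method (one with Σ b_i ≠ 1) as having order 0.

b = (175/864, 41261/62640, -343/476064, 53/380)
c = (0, 6/11, -12/7, 1)
Ac = (0, 0, -1044/49, 115/106)
Σ b_i: 175/864·1 + 41261/62640·1 + (-343/476064)·1 + 53/380·1 = 1 ✓
b·c: 41261/62640·6/11 + (-343/476064)·(-12/7) + 53/380·1 = 1/2 ✓
b·c²: 41261/62640·36/121 + (-343/476064)·144/49 + 53/380·1 = 1/3 ✓
b·Ac: (-343/476064)·(-1044/49) + 53/380·115/106 = 1/6 ✓
b·c³: 41261/62640·216/1331 + (-343/476064)·(-1728/343) + 53/380·1 = 1/4 ✓
b·(c∘Ac): (-343/476064)·12528/343 + 53/380·115/106 = 1/8 ✓
b·Ac²: (-343/476064)·(-6264/539) + 53/380·940/1749 = 1/12 ✓
b·A²c: 53/380·95/318 = 1/24 ✓; 4 stages ⇒ order 4.

4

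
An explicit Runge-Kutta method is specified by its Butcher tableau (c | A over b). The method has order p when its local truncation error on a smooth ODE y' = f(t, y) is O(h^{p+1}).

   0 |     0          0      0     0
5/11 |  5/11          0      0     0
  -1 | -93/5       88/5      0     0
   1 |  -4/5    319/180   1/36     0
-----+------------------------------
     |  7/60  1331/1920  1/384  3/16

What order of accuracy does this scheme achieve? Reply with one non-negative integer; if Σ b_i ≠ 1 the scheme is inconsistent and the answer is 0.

b = (7/60, 1331/1920, 1/384, 3/16)
c = (0, 5/11, -1, 1)
Ac = (0, 0, 8, 7/9)
Σ b_i: 7/60·1 + 1331/1920·1 + 1/384·1 + 3/16·1 = 1 ✓
b·c: 1331/1920·5/11 + 1/384·(-1) + 3/16·1 = 1/2 ✓
b·c²: 1331/1920·25/121 + 1/384·1 + 3/16·1 = 1/3 ✓
b·Ac: 1/384·8 + 3/16·7/9 = 1/6 ✓
b·c³: 1331/1920·125/1331 + 1/384·(-1) + 3/16·1 = 1/4 ✓
b·(c∘Ac): 1/384·(-8) + 3/16·7/9 = 1/8 ✓
b·Ac²: 1/384·40/11 + 3/16·13/33 = 1/12 ✓
b·A²c: 3/16·2/9 = 1/24 ✓; 4 stages ⇒ order 4.

4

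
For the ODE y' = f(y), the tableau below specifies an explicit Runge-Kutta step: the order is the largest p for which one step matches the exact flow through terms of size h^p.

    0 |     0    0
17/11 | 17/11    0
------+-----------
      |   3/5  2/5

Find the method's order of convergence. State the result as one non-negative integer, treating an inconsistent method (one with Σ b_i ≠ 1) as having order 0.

1

b = (3/5, 2/5)
c = (0, 17/11)
Σ b_i: 3/5·1 + 2/5·1 = 1 ✓
b·c: 2/5·17/11 = 34/55 ≠ 1/2 ⇒ order 1.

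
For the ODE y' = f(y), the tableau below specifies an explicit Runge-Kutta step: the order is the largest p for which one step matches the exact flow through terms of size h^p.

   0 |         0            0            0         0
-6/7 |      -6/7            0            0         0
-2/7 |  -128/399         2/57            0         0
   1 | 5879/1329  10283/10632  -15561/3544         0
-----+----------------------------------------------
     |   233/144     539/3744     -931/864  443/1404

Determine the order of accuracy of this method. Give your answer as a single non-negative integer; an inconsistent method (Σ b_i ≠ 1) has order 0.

b = (233/144, 539/3744, -931/864, 443/1404)
c = (0, -6/7, -2/7, 1)
Ac = (0, 0, -4/133, 377/886)
Σ b_i: 233/144·1 + 539/3744·1 + (-931/864)·1 + 443/1404·1 = 1 ✓
b·c: 539/3744·(-6/7) + (-931/864)·(-2/7) + 443/1404·1 = 1/2 ✓
b·c²: 539/3744·36/49 + (-931/864)·4/49 + 443/1404·1 = 1/3 ✓
b·Ac: (-931/864)·(-4/133) + 443/1404·377/886 = 1/6 ✓
b·c³: 539/3744·(-216/343) + (-931/864)·(-8/343) + 443/1404·1 = 1/4 ✓
b·(c∘Ac): (-931/864)·8/931 + 443/1404·377/886 = 1/8 ✓
b·Ac²: (-931/864)·24/931 + 443/1404·156/443 = 1/12 ✓
b·A²c: 443/1404·117/886 = 1/24 ✓; 4 stages ⇒ order 4.

4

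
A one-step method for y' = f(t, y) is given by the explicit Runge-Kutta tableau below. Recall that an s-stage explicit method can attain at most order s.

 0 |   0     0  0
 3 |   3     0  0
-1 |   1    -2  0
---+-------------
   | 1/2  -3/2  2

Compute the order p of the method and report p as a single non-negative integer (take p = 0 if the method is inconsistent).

b = (1/2, -3/2, 2)
c = (0, 3, -1)
Ac = (0, 0, -6)
Σ b_i: 1/2·1 + (-3/2)·1 + 2·1 = 1 ✓
b·c: (-3/2)·3 + 2·(-1) = -13/2 ≠ 1/2 ⇒ order 1.

1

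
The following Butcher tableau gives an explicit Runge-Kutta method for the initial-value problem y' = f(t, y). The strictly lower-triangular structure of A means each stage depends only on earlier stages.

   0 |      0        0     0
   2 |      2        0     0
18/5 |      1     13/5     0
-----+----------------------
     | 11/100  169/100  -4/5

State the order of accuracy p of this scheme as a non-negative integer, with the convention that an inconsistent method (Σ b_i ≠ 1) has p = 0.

b = (11/100, 169/100, -4/5)
c = (0, 2, 18/5)
Ac = (0, 0, 26/5)
Σ b_i: 11/100·1 + 169/100·1 + (-4/5)·1 = 1 ✓
b·c: 169/100·2 + (-4/5)·18/5 = 1/2 ✓
b·c²: 169/100·4 + (-4/5)·324/25 = -451/125 ≠ 1/3 ⇒ order 2.
b·Ac: (-4/5)·26/5 = -104/25 ≠ 1/6

2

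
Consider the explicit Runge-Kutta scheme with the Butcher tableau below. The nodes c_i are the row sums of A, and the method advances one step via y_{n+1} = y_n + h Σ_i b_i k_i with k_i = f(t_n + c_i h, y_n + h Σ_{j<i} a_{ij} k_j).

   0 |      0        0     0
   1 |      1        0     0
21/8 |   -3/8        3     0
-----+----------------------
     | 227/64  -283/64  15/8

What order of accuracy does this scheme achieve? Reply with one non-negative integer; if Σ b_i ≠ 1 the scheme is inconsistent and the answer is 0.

2

b = (227/64, -283/64, 15/8)
c = (0, 1, 21/8)
Ac = (0, 0, 3)
Σ b_i: 227/64·1 + (-283/64)·1 + 15/8·1 = 1 ✓
b·c: (-283/64)·1 + 15/8·21/8 = 1/2 ✓
b·c²: (-283/64)·1 + 15/8·441/64 = 4351/512 ≠ 1/3 ⇒ order 2.
b·Ac: 15/8·3 = 45/8 ≠ 1/6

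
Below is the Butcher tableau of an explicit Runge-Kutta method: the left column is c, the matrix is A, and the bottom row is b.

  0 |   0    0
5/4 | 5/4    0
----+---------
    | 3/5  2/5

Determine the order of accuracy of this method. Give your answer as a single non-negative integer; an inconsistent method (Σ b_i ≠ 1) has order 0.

b = (3/5, 2/5)
c = (0, 5/4)
Σ b_i: 3/5·1 + 2/5·1 = 1 ✓
b·c: 2/5·5/4 = 1/2 ✓; 2 stages ⇒ order 2.

2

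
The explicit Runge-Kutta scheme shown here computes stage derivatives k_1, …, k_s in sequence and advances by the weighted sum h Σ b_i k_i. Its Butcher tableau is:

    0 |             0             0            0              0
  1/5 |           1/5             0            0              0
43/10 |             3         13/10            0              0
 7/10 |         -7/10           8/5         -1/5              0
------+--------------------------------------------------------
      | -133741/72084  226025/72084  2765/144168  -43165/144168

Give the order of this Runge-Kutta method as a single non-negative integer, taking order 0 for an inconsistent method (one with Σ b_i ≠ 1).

3

b = (-133741/72084, 226025/72084, 2765/144168, -43165/144168)
c = (0, 1/5, 43/10, 7/10)
Ac = (0, 0, 13/50, -27/50)
Σ b_i: (-133741/72084)·1 + 226025/72084·1 + 2765/144168·1 + (-43165/144168)·1 = 1 ✓
b·c: 226025/72084·1/5 + 2765/144168·43/10 + (-43165/144168)·7/10 = 1/2 ✓
b·c²: 226025/72084·1/25 + 2765/144168·1849/100 + (-43165/144168)·49/100 = 1/3 ✓
b·Ac: 2765/144168·13/50 + (-43165/144168)·(-27/50) = 1/6 ✓
b·c³: 226025/72084·1/125 + 2765/144168·79507/1000 + (-43165/144168)·343/1000 = 3477461/2402800 ≠ 1/4 ⇒ order 3.
b·(c∘Ac): 2765/144168·559/500 + (-43165/144168)·(-189/500) = 485191/3604200 ≠ 1/8
b·Ac²: 2765/144168·13/250 + (-43165/144168)·(-1817/500) = 5233513/4805600 ≠ 1/12
b·A²c: (-43165/144168)·(-13/250) = 112229/7208400 ≠ 1/24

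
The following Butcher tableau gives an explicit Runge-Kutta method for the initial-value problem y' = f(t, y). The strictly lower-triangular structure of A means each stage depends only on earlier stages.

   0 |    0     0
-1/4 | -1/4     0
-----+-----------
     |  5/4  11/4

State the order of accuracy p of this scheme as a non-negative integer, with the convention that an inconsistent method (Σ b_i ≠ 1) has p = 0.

0

b = (5/4, 11/4)
c = (0, -1/4)
Σ b_i: 5/4·1 + 11/4·1 = 4 ≠ 1 ⇒ order 0.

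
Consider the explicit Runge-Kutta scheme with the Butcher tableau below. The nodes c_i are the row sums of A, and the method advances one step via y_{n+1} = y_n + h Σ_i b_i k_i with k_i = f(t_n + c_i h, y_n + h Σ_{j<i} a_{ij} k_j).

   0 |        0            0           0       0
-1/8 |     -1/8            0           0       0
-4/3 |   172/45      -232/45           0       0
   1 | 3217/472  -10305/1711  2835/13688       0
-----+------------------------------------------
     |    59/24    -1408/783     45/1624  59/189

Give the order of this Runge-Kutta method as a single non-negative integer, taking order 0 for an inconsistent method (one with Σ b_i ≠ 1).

b = (59/24, -1408/783, 45/1624, 59/189)
c = (0, -1/8, -4/3, 1)
Ac = (0, 0, 29/45, 225/472)
Σ b_i: 59/24·1 + (-1408/783)·1 + 45/1624·1 + 59/189·1 = 1 ✓
b·c: (-1408/783)·(-1/8) + 45/1624·(-4/3) + 59/189·1 = 1/2 ✓
b·c²: (-1408/783)·1/64 + 45/1624·16/9 + 59/189·1 = 1/3 ✓
b·Ac: 45/1624·29/45 + 59/189·225/472 = 1/6 ✓
b·c³: (-1408/783)·(-1/512) + 45/1624·(-64/27) + 59/189·1 = 1/4 ✓
b·(c∘Ac): 45/1624·(-116/135) + 59/189·225/472 = 1/8 ✓
b·Ac²: 45/1624·(-29/360) + 59/189·1035/3776 = 1/12 ✓
b·A²c: 59/189·63/472 = 1/24 ✓; 4 stages ⇒ order 4.

4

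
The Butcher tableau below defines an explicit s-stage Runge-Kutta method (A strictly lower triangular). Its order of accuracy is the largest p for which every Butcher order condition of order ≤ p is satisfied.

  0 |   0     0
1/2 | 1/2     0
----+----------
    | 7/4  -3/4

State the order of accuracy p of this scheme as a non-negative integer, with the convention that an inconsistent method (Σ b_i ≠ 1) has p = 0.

1

b = (7/4, -3/4)
c = (0, 1/2)
Σ b_i: 7/4·1 + (-3/4)·1 = 1 ✓
b·c: (-3/4)·1/2 = -3/8 ≠ 1/2 ⇒ order 1.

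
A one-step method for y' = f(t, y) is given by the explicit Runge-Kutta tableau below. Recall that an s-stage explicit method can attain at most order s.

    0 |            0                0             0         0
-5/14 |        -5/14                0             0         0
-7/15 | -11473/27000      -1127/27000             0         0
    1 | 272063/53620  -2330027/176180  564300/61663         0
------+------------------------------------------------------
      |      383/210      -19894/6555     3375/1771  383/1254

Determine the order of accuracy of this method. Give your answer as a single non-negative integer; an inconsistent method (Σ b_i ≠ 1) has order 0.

b = (383/210, -19894/6555, 3375/1771, 383/1254)
c = (0, -5/14, -7/15, 1)
Ac = (0, 0, 161/10800, 1387/3064)
Σ b_i: 383/210·1 + (-19894/6555)·1 + 3375/1771·1 + 383/1254·1 = 1 ✓
b·c: (-19894/6555)·(-5/14) + 3375/1771·(-7/15) + 383/1254·1 = 1/2 ✓
b·c²: (-19894/6555)·25/196 + 3375/1771·49/225 + 383/1254·1 = 1/3 ✓
b·Ac: 3375/1771·161/10800 + 383/1254·1387/3064 = 1/6 ✓
b·c³: (-19894/6555)·(-125/2744) + 3375/1771·(-343/3375) + 383/1254·1 = 1/4 ✓
b·(c∘Ac): 3375/1771·(-1127/162000) + 383/1254·1387/3064 = 1/8 ✓
b·Ac²: 3375/1771·(-23/4320) + 383/1254·13129/42896 = 1/12 ✓
b·A²c: 383/1254·209/1532 = 1/24 ✓; 4 stages ⇒ order 4.

4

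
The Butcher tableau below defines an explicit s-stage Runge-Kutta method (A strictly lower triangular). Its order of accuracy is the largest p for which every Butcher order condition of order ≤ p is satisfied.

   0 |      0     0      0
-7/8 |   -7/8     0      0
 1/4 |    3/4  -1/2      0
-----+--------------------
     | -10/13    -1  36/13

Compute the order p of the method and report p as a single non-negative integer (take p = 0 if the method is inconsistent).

b = (-10/13, -1, 36/13)
c = (0, -7/8, 1/4)
Ac = (0, 0, 7/16)
Σ b_i: (-10/13)·1 + (-1)·1 + 36/13·1 = 1 ✓
b·c: (-1)·(-7/8) + 36/13·1/4 = 163/104 ≠ 1/2 ⇒ order 1.

1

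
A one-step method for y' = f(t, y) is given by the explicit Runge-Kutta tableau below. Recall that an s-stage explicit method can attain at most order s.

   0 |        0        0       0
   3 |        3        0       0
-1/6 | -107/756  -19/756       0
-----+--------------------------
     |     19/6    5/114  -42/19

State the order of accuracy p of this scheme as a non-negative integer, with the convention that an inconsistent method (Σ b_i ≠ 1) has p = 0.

b = (19/6, 5/114, -42/19)
c = (0, 3, -1/6)
Ac = (0, 0, -19/252)
Σ b_i: 19/6·1 + 5/114·1 + (-42/19)·1 = 1 ✓
b·c: 5/114·3 + (-42/19)·(-1/6) = 1/2 ✓
b·c²: 5/114·9 + (-42/19)·1/36 = 1/3 ✓
b·Ac: (-42/19)·(-19/252) = 1/6 ✓; 3 stages ⇒ order 3.

3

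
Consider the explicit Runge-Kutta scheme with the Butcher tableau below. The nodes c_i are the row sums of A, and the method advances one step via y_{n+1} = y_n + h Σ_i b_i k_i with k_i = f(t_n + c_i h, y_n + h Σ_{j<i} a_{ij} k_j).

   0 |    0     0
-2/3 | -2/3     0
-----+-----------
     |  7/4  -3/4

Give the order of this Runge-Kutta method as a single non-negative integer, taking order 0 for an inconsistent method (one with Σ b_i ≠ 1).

b = (7/4, -3/4)
c = (0, -2/3)
Σ b_i: 7/4·1 + (-3/4)·1 = 1 ✓
b·c: (-3/4)·(-2/3) = 1/2 ✓; 2 stages ⇒ order 2.

2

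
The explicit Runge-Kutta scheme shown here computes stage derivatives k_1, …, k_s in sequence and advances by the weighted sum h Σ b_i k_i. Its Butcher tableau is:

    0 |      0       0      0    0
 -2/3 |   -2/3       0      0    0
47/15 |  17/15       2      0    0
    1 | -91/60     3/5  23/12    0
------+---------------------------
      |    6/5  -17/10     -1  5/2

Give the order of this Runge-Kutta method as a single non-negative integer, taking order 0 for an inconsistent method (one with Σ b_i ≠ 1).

b = (6/5, -17/10, -1, 5/2)
c = (0, -2/3, 47/15, 1)
Ac = (0, 0, -4/3, 1009/180)
Σ b_i: 6/5·1 + (-17/10)·1 + (-1)·1 + 5/2·1 = 1 ✓
b·c: (-17/10)·(-2/3) + (-1)·47/15 + 5/2·1 = 1/2 ✓
b·c²: (-17/10)·4/9 + (-1)·2209/225 + 5/2·1 = -1211/150 ≠ 1/3 ⇒ order 2.
b·Ac: (-1)·(-4/3) + 5/2·1009/180 = 1105/72 ≠ 1/6

2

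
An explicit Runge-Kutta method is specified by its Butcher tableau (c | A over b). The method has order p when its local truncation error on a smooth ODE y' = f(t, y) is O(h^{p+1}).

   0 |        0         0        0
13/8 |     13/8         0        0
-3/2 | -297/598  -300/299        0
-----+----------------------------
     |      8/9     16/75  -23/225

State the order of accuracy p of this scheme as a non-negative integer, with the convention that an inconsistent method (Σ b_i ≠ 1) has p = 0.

b = (8/9, 16/75, -23/225)
c = (0, 13/8, -3/2)
Ac = (0, 0, -75/46)
Σ b_i: 8/9·1 + 16/75·1 + (-23/225)·1 = 1 ✓
b·c: 16/75·13/8 + (-23/225)·(-3/2) = 1/2 ✓
b·c²: 16/75·169/64 + (-23/225)·9/4 = 1/3 ✓
b·Ac: (-23/225)·(-75/46) = 1/6 ✓; 3 stages ⇒ order 3.

3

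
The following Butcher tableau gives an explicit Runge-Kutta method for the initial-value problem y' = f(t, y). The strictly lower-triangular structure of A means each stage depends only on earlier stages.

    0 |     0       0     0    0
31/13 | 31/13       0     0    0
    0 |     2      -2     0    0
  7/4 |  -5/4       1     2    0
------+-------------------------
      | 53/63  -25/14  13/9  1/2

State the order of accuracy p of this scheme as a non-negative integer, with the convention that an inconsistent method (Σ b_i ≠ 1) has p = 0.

b = (53/63, -25/14, 13/9, 1/2)
c = (0, 31/13, 0, 7/4)
Ac = (0, 0, -62/13, 31/13)
Σ b_i: 53/63·1 + (-25/14)·1 + 13/9·1 + 1/2·1 = 1 ✓
b·c: (-25/14)·31/13 + 1/2·7/4 = -2463/728 ≠ 1/2 ⇒ order 1.

1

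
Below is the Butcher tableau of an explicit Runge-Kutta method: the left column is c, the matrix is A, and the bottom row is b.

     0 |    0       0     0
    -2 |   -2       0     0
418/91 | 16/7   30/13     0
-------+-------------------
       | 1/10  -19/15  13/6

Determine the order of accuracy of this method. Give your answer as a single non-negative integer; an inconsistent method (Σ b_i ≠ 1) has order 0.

b = (1/10, -19/15, 13/6)
c = (0, -2, 418/91)
Ac = (0, 0, -60/13)
Σ b_i: 1/10·1 + (-19/15)·1 + 13/6·1 = 1 ✓
b·c: (-19/15)·(-2) + 13/6·418/91 = 437/35 ≠ 1/2 ⇒ order 1.

1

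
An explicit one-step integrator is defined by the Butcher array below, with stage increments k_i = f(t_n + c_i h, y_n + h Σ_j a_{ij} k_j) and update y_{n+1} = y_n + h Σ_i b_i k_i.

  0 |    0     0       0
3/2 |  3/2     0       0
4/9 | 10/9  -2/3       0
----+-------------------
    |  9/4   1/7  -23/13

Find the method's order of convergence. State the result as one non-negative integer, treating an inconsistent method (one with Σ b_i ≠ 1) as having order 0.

b = (9/4, 1/7, -23/13)
c = (0, 3/2, 4/9)
Ac = (0, 0, -1)
Σ b_i: 9/4·1 + 1/7·1 + (-23/13)·1 = 227/364 ≠ 1 ⇒ order 0.

0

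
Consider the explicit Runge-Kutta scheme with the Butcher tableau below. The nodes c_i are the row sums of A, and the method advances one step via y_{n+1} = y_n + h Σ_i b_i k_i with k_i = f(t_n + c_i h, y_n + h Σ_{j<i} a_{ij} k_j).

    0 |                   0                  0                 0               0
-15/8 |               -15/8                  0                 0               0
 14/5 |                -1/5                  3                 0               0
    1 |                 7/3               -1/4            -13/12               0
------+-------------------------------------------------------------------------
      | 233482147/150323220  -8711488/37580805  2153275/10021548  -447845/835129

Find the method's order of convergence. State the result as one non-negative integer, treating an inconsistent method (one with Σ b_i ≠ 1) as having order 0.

b = (233482147/150323220, -8711488/37580805, 2153275/10021548, -447845/835129)
c = (0, -15/8, 14/5, 1)
Ac = (0, 0, -45/8, -1231/480)
Σ b_i: 233482147/150323220·1 + (-8711488/37580805)·1 + 2153275/10021548·1 + (-447845/835129)·1 = 1 ✓
b·c: (-8711488/37580805)·(-15/8) + 2153275/10021548·14/5 + (-447845/835129)·1 = 1/2 ✓
b·c²: (-8711488/37580805)·225/64 + 2153275/10021548·196/25 + (-447845/835129)·1 = 1/3 ✓
b·Ac: 2153275/10021548·(-45/8) + (-447845/835129)·(-1231/480) = 1/6 ✓
b·c³: (-8711488/37580805)·(-3375/512) + 2153275/10021548·2744/125 + (-447845/835129)·1 = 572077153/100215480 ≠ 1/4 ⇒ order 3.
b·(c∘Ac): 2153275/10021548·(-63/4) + (-447845/835129)·(-1231/480) = -161053211/80172384 ≠ 1/8
b·Ac²: 2153275/10021548·675/64 + (-447845/835129)·(-179947/19200) = 730780499/100215480 ≠ 1/12
b·A²c: (-447845/835129)·195/32 = -87329775/26724128 ≠ 1/24

3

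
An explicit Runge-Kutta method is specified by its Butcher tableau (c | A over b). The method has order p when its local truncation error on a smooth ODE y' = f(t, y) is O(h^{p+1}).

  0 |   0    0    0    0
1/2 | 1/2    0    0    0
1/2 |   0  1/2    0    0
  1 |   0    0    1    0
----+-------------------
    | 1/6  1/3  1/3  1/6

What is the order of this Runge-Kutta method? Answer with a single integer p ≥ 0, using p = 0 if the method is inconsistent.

4

b = (1/6, 1/3, 1/3, 1/6)
c = (0, 1/2, 1/2, 1)
Ac = (0, 0, 1/4, 1/2)
Σ b_i: 1/6·1 + 1/3·1 + 1/3·1 + 1/6·1 = 1 ✓
b·c: 1/3·1/2 + 1/3·1/2 + 1/6·1 = 1/2 ✓
b·c²: 1/3·1/4 + 1/3·1/4 + 1/6·1 = 1/3 ✓
b·Ac: 1/3·1/4 + 1/6·1/2 = 1/6 ✓
b·c³: 1/3·1/8 + 1/3·1/8 + 1/6·1 = 1/4 ✓
b·(c∘Ac): 1/3·1/8 + 1/6·1/2 = 1/8 ✓
b·Ac²: 1/3·1/8 + 1/6·1/4 = 1/12 ✓
b·A²c: 1/6·1/4 = 1/24 ✓; 4 stages ⇒ order 4.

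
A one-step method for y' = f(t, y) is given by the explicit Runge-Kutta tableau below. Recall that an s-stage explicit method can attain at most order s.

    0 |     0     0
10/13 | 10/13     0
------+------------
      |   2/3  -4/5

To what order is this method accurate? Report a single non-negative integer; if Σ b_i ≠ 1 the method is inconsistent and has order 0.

b = (2/3, -4/5)
c = (0, 10/13)
Σ b_i: 2/3·1 + (-4/5)·1 = -2/15 ≠ 1 ⇒ order 0.

0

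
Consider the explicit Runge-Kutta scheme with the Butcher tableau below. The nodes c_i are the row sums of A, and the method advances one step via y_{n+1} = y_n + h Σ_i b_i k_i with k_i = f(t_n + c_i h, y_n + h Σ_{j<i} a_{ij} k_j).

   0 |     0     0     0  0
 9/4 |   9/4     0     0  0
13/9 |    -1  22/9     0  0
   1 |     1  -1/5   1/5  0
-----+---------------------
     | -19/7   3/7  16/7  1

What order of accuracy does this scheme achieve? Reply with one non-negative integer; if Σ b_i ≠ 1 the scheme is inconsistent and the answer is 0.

b = (-19/7, 3/7, 16/7, 1)
c = (0, 9/4, 13/9, 1)
Ac = (0, 0, 11/2, -29/180)
Σ b_i: (-19/7)·1 + 3/7·1 + 16/7·1 + 1·1 = 1 ✓
b·c: 3/7·9/4 + 16/7·13/9 + 1·1 = 1327/252 ≠ 1/2 ⇒ order 1.

1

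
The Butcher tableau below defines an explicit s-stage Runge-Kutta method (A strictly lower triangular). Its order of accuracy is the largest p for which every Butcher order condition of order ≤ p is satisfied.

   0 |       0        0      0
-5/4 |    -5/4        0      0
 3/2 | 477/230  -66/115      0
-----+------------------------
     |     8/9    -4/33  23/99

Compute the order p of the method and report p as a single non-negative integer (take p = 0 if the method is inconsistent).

b = (8/9, -4/33, 23/99)
c = (0, -5/4, 3/2)
Ac = (0, 0, 33/46)
Σ b_i: 8/9·1 + (-4/33)·1 + 23/99·1 = 1 ✓
b·c: (-4/33)·(-5/4) + 23/99·3/2 = 1/2 ✓
b·c²: (-4/33)·25/16 + 23/99·9/4 = 1/3 ✓
b·Ac: 23/99·33/46 = 1/6 ✓; 3 stages ⇒ order 3.

3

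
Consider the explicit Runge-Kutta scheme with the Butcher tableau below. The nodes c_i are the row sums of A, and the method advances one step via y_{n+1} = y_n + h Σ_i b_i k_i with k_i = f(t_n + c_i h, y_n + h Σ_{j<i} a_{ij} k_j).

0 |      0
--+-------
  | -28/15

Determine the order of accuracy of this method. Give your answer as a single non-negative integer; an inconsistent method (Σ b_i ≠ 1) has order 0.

b = (-28/15)
c = (0)
Σ b_i: (-28/15)·1 = -28/15 ≠ 1 ⇒ order 0.

0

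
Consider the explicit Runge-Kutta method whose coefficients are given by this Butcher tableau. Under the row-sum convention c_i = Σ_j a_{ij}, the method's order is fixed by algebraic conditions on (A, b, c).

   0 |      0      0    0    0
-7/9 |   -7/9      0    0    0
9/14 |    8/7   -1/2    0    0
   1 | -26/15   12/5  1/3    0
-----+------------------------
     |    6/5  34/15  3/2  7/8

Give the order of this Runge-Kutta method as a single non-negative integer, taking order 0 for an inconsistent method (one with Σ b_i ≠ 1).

b = (6/5, 34/15, 3/2, 7/8)
c = (0, -7/9, 9/14, 1)
Ac = (0, 0, 7/18, -347/210)
Σ b_i: 6/5·1 + 34/15·1 + 3/2·1 + 7/8·1 = 701/120 ≠ 1 ⇒ order 0.

0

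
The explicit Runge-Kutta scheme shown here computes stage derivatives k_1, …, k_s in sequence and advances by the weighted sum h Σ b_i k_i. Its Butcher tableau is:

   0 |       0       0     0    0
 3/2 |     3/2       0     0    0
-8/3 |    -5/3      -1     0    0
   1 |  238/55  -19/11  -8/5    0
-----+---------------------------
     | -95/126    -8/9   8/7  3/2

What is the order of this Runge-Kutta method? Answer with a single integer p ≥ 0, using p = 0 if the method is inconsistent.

b = (-95/126, -8/9, 8/7, 3/2)
c = (0, 3/2, -8/3, 1)
Ac = (0, 0, -3/2, 553/330)
Σ b_i: (-95/126)·1 + (-8/9)·1 + 8/7·1 + 3/2·1 = 1 ✓
b·c: (-8/9)·3/2 + 8/7·(-8/3) + 3/2·1 = -121/42 ≠ 1/2 ⇒ order 1.

1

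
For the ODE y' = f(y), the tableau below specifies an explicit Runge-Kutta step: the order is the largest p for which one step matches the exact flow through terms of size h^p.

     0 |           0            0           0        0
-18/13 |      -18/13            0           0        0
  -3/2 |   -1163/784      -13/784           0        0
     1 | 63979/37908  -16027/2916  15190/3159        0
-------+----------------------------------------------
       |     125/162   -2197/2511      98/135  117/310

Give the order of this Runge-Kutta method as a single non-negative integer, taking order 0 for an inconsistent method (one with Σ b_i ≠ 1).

b = (125/162, -2197/2511, 98/135, 117/310)
c = (0, -18/13, -3/2, 1)
Ac = (0, 0, 9/392, 31/78)
Σ b_i: 125/162·1 + (-2197/2511)·1 + 98/135·1 + 117/310·1 = 1 ✓
b·c: (-2197/2511)·(-18/13) + 98/135·(-3/2) + 117/310·1 = 1/2 ✓
b·c²: (-2197/2511)·324/169 + 98/135·9/4 + 117/310·1 = 1/3 ✓
b·Ac: 98/135·9/392 + 117/310·31/78 = 1/6 ✓
b·c³: (-2197/2511)·(-5832/2197) + 98/135·(-27/8) + 117/310·1 = 1/4 ✓
b·(c∘Ac): 98/135·(-27/784) + 117/310·31/78 = 1/8 ✓
b·Ac²: 98/135·(-81/2548) + 117/310·2573/9126 = 1/12 ✓
b·A²c: 117/310·155/1404 = 1/24 ✓; 4 stages ⇒ order 4.

4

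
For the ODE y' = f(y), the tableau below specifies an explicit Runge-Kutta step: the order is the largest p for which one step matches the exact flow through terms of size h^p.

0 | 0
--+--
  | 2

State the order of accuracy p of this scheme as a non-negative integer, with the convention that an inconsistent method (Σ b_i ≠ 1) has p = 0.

b = (2)
c = (0)
Σ b_i: 2·1 = 2 ≠ 1 ⇒ order 0.

0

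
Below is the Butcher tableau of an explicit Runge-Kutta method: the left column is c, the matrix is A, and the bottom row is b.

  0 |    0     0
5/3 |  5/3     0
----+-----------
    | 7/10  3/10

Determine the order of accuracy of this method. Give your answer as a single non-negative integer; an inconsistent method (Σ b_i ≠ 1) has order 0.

2

b = (7/10, 3/10)
c = (0, 5/3)
Σ b_i: 7/10·1 + 3/10·1 = 1 ✓
b·c: 3/10·5/3 = 1/2 ✓; 2 stages ⇒ order 2.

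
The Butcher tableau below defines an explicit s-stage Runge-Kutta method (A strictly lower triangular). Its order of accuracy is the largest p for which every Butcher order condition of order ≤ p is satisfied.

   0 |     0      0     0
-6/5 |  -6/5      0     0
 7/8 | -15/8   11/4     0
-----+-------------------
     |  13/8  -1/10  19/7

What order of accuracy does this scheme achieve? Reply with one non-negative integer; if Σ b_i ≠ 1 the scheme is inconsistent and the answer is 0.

0

b = (13/8, -1/10, 19/7)
c = (0, -6/5, 7/8)
Ac = (0, 0, -33/10)
Σ b_i: 13/8·1 + (-1/10)·1 + 19/7·1 = 1187/280 ≠ 1 ⇒ order 0.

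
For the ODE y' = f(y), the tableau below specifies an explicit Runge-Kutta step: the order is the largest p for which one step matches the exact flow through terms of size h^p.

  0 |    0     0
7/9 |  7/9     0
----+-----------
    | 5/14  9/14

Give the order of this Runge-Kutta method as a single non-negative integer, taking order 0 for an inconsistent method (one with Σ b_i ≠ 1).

2

b = (5/14, 9/14)
c = (0, 7/9)
Σ b_i: 5/14·1 + 9/14·1 = 1 ✓
b·c: 9/14·7/9 = 1/2 ✓; 2 stages ⇒ order 2.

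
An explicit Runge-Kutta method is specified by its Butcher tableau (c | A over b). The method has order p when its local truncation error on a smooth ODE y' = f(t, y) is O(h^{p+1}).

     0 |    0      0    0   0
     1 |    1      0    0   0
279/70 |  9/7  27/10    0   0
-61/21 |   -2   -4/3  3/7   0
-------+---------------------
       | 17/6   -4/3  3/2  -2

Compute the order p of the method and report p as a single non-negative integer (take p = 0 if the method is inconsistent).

b = (17/6, -4/3, 3/2, -2)
c = (0, 1, 279/70, -61/21)
Ac = (0, 0, 27/10, 551/1470)
Σ b_i: 17/6·1 + (-4/3)·1 + 3/2·1 + (-2)·1 = 1 ✓
b·c: (-4/3)·1 + 3/2·279/70 + (-2)·(-61/21) = 4391/420 ≠ 1/2 ⇒ order 1.

1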